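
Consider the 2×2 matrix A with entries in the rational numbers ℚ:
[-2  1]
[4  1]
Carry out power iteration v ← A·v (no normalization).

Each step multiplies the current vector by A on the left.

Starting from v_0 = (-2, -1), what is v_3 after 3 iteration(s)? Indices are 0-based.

v_3 = (33, -57)

v_0 = (-2, -1).
v_1 = A·v_0 = (3, -9).
v_2 = A·v_1 = (-15, 3).
v_3 = A·v_2 = (33, -57).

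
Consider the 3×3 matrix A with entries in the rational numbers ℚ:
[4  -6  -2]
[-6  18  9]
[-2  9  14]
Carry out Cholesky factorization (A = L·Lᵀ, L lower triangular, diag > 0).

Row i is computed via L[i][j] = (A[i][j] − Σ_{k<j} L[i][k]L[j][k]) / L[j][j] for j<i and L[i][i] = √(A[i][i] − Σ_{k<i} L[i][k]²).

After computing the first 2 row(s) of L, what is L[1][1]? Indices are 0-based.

Step 1: L[0][0] = √(4) = 2.
  L[1][0] = (-6) / L[0][0] = -3.
Step 2: L[1][1] = √(9) = 3.

L[1][1] = 3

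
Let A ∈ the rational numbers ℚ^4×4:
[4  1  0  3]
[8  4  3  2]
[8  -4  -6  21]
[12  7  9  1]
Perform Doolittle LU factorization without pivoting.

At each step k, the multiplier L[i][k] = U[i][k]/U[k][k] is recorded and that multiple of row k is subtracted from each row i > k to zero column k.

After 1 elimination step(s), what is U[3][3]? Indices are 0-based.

[col 0] pivot 4
  R1 -= 2*R0 → (0, 2, 3, -4)  (L[1][0] := 2)
  R2 -= 2*R0 → (0, -6, -6, 15)  (L[2][0] := 2)
  R3 -= 3*R0 → (0, 4, 9, -8)  (L[3][0] := 3)

U[3][3] = -8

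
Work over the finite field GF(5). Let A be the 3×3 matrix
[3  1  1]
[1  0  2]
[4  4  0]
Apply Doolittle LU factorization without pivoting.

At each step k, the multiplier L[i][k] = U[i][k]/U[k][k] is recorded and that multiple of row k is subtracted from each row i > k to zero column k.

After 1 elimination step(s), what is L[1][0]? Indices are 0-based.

[col 0] pivot 3
  R1 -= 2*R0 → (0, 3, 0)  (L[1][0] := 2)
  R2 -= 3*R0 → (0, 1, 2)  (L[2][0] := 3)

L[1][0] = 2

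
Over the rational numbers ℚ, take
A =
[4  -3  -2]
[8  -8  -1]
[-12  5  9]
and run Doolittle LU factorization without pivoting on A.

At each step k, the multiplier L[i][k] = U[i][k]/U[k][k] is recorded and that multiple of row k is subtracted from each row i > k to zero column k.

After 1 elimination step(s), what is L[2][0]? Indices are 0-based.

[col 0] pivot 4
  R1 -= 2*R0 → (0, -2, 3)  (L[1][0] := 2)
  R2 -= -3*R0 → (0, -4, 3)  (L[2][0] := -3)

L[2][0] = -3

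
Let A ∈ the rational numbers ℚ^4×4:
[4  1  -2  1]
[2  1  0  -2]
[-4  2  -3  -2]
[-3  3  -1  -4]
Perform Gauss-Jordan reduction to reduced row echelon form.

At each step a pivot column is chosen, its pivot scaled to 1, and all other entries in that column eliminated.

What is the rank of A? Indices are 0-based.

pivot(0,0)=4: scale R0 → (1, 1/4, -1/2, 1/4)
  clear (1,0): R1 −= (2)R0 → (0, 1/2, 1, -5/2)
  clear (2,0): R2 −= (-4)R0 → (0, 3, -5, -1)
  clear (3,0): R3 −= (-3)R0 → (0, 15/4, -5/2, -13/4)
pivot(1,1)=1/2: scale R1 → (0, 1, 2, -5)
  clear (0,1): R0 −= (1/4)R1 → (1, 0, -1, 3/2)
  clear (2,1): R2 −= (3)R1 → (0, 0, -11, 14)
  clear (3,1): R3 −= (15/4)R1 → (0, 0, -10, 31/2)
pivot(2,2)=-11: scale R2 → (0, 0, 1, -14/11)
  clear (0,2): R0 −= (-1)R2 → (1, 0, 0, 5/22)
  clear (1,2): R1 −= (2)R2 → (0, 1, 0, -27/11)
  clear (3,2): R3 −= (-10)R2 → (0, 0, 0, 61/22)
pivot(3,3)=61/22: scale R3 → (0, 0, 0, 1)
  clear (0,3): R0 −= (5/22)R3 → (1, 0, 0, 0)
  clear (1,3): R1 −= (-27/11)R3 → (0, 1, 0, 0)
  clear (2,3): R2 −= (-14/11)R3 → (0, 0, 1, 0)

rank = 4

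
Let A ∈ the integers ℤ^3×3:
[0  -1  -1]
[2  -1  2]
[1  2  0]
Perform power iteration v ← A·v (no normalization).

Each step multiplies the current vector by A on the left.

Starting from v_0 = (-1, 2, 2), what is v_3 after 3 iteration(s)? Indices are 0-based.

v_0 = (-1, 2, 2).
v_1 = A·v_0 = (-4, 0, 3).
v_2 = A·v_1 = (-3, -2, -4).
v_3 = A·v_2 = (6, -12, -7).

v_3 = (6, -12, -7)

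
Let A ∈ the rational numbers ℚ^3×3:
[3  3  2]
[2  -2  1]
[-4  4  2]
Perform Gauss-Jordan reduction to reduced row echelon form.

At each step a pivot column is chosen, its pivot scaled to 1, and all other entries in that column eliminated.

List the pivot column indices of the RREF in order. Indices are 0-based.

pivot columns: 0, 1, 2

step 1: normalize row 0 (÷3) = (1, 1, 2/3)
  row 1: subtract 2×row0 = (0, -4, -1/3)
  row 2: subtract -4×row0 = (0, 8, 14/3)
step 2: normalize row 1 (÷-4) = (0, 1, 1/12)
  row 0: subtract 1×row1 = (1, 0, 7/12)
  row 2: subtract 8×row1 = (0, 0, 4)
step 3: normalize row 2 (÷4) = (0, 0, 1)
  row 0: subtract 7/12×row2 = (1, 0, 0)
  row 1: subtract 1/12×row2 = (0, 1, 0)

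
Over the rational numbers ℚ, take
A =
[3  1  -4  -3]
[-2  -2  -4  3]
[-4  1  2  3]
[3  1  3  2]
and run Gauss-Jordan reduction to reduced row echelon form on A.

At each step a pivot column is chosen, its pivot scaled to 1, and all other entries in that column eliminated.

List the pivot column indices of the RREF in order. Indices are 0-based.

pivot(0,0)=3: scale R0 → (1, 1/3, -4/3, -1)
  clear (1,0): R1 −= (-2)R0 → (0, -4/3, -20/3, 1)
  clear (2,0): R2 −= (-4)R0 → (0, 7/3, -10/3, -1)
  clear (3,0): R3 −= (3)R0 → (0, 0, 7, 5)
pivot(1,1)=-4/3: scale R1 → (0, 1, 5, -3/4)
  clear (0,1): R0 −= (1/3)R1 → (1, 0, -3, -3/4)
  clear (2,1): R2 −= (7/3)R1 → (0, 0, -15, 3/4)
pivot(2,2)=-15: scale R2 → (0, 0, 1, -1/20)
  clear (0,2): R0 −= (-3)R2 → (1, 0, 0, -9/10)
  clear (1,2): R1 −= (5)R2 → (0, 1, 0, -1/2)
  clear (3,2): R3 −= (7)R2 → (0, 0, 0, 107/20)
pivot(3,3)=107/20: scale R3 → (0, 0, 0, 1)
  clear (0,3): R0 −= (-9/10)R3 → (1, 0, 0, 0)
  clear (1,3): R1 −= (-1/2)R3 → (0, 1, 0, 0)
  clear (2,3): R2 −= (-1/20)R3 → (0, 0, 1, 0)

pivot columns: 0, 1, 2, 3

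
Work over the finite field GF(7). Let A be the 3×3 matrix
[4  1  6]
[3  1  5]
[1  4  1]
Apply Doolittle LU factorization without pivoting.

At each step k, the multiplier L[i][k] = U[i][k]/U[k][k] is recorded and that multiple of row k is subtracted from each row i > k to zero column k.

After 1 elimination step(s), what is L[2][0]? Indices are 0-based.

Step 1: pivot at (0,0) is 4.
  row1 ← row1 − (6)·row0  ⇒  L[1][0]=6, U row1=(0, 2, 4)
  row2 ← row2 − (2)·row0  ⇒  L[2][0]=2, U row2=(0, 2, 3)

L[2][0] = 2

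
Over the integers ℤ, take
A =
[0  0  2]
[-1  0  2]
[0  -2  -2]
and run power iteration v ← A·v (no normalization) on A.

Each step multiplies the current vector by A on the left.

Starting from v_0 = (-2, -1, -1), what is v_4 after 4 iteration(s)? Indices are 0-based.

v_0 = (-2, -1, -1).
v_1 = A·v_0 = (-2, 0, 4).
v_2 = A·v_1 = (8, 10, -8).
v_3 = A·v_2 = (-16, -24, -4).
v_4 = A·v_3 = (-8, 8, 56).

v_4 = (-8, 8, 56)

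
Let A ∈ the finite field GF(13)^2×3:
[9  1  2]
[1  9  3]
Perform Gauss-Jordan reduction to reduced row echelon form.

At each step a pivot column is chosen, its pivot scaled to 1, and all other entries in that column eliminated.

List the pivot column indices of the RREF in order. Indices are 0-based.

pivot(0,0)=9: scale R0 → (1, 3, 6)
  clear (1,0): R1 −= (1)R0 → (0, 6, 10)
pivot(1,1)=6: scale R1 → (0, 1, 6)
  clear (0,1): R0 −= (3)R1 → (1, 0, 1)

pivot columns: 0, 1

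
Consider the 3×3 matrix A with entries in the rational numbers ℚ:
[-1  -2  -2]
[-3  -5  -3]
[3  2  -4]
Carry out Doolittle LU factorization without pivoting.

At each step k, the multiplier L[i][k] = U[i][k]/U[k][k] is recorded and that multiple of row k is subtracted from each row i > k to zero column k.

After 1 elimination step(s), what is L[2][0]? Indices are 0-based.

L[2][0] = -3

[col 0] pivot -1
  R1 -= 3*R0 → (0, 1, 3)  (L[1][0] := 3)
  R2 -= -3*R0 → (0, -4, -10)  (L[2][0] := -3)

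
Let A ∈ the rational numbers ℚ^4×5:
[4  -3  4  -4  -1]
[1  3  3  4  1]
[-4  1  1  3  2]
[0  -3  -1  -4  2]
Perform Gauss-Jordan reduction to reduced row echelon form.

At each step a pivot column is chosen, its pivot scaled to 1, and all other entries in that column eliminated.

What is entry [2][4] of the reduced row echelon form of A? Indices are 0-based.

M[2][4] = 5

pivot(0,0)=4: scale R0 → (1, -3/4, 1, -1, -1/4)
  clear (1,0): R1 −= (1)R0 → (0, 15/4, 2, 5, 5/4)
  clear (2,0): R2 −= (-4)R0 → (0, -2, 5, -1, 1)
pivot(1,1)=15/4: scale R1 → (0, 1, 8/15, 4/3, 1/3)
  clear (0,1): R0 −= (-3/4)R1 → (1, 0, 7/5, 0, 0)
  clear (2,1): R2 −= (-2)R1 → (0, 0, 91/15, 5/3, 5/3)
  clear (3,1): R3 −= (-3)R1 → (0, 0, 3/5, 0, 3)
pivot(2,2)=91/15: scale R2 → (0, 0, 1, 25/91, 25/91)
  clear (0,2): R0 −= (7/5)R2 → (1, 0, 0, -5/13, -5/13)
  clear (1,2): R1 −= (8/15)R2 → (0, 1, 0, 108/91, 17/91)
  clear (3,2): R3 −= (3/5)R2 → (0, 0, 0, -15/91, 258/91)
pivot(3,3)=-15/91: scale R3 → (0, 0, 0, 1, -86/5)
  clear (0,3): R0 −= (-5/13)R3 → (1, 0, 0, 0, -7)
  clear (1,3): R1 −= (108/91)R3 → (0, 1, 0, 0, 103/5)
  clear (2,3): R2 −= (25/91)R3 → (0, 0, 1, 0, 5)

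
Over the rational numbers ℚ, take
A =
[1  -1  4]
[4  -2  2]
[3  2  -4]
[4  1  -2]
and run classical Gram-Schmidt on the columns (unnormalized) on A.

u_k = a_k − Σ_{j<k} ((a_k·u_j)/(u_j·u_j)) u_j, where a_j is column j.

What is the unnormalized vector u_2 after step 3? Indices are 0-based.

u_2 = (990/419, -410/419, 6/419, 158/419)

Step 1: u_0 = a_0 = (1, 4, 3, 4).
Step 2: u_1 = a_1 − (1/42)·u_0 = (-43/42, -44/21, 27/14, 19/21).
Step 3: u_2 = a_2 − (-4/21)·u_0 − (-748/419)·u_1 = (990/419, -410/419, 6/419, 158/419).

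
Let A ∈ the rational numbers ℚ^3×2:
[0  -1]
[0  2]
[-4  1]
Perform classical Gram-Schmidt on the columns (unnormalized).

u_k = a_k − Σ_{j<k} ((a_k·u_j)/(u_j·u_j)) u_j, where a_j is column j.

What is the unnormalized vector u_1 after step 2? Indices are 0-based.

u_1 = (-1, 2, 0)

Step 1: u_0 = a_0 = (0, 0, -4).
Step 2: u_1 = a_1 − (-1/4)·u_0 = (-1, 2, 0).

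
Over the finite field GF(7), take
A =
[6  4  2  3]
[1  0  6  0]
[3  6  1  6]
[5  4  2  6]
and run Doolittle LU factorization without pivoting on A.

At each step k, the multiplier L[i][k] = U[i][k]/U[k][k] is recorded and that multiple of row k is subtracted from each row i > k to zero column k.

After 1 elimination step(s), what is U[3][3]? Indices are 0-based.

U[3][3] = 0

k=0: U[0][0]=6
  eliminate (1,0): mult=6, new row 1: (0, 4, 1, 3); set L[1][0]=6
  eliminate (2,0): mult=4, new row 2: (0, 4, 0, 1); set L[2][0]=4
  eliminate (3,0): mult=2, new row 3: (0, 3, 5, 0); set L[3][0]=2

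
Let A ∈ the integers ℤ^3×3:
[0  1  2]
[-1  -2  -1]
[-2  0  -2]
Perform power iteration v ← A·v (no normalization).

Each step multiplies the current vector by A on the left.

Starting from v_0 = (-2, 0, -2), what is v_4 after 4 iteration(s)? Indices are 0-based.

v_4 = (-36, 28, 104)

v_0 = (-2, 0, -2).
v_1 = A·v_0 = (-4, 4, 8).
v_2 = A·v_1 = (20, -12, -8).
v_3 = A·v_2 = (-28, 12, -24).
v_4 = A·v_3 = (-36, 28, 104).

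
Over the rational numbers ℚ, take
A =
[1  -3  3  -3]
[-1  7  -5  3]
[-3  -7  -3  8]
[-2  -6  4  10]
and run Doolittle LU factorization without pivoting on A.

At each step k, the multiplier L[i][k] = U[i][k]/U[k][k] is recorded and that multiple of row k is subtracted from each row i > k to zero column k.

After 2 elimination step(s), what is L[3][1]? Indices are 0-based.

k=0: U[0][0]=1
  eliminate (1,0): mult=-1, new row 1: (0, 4, -2, 0); set L[1][0]=-1
  eliminate (2,0): mult=-3, new row 2: (0, -16, 6, -1); set L[2][0]=-3
  eliminate (3,0): mult=-2, new row 3: (0, -12, 10, 4); set L[3][0]=-2
k=1: U[1][1]=4
  eliminate (2,1): mult=-4, new row 2: (0, 0, -2, -1); set L[2][1]=-4
  eliminate (3,1): mult=-3, new row 3: (0, 0, 4, 4); set L[3][1]=-3

L[3][1] = -3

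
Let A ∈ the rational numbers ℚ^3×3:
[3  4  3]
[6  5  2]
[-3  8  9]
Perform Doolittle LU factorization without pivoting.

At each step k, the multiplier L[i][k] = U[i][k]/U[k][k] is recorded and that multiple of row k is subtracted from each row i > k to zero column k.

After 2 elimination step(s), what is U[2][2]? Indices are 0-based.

k=0: U[0][0]=3
  eliminate (1,0): mult=2, new row 1: (0, -3, -4); set L[1][0]=2
  eliminate (2,0): mult=-1, new row 2: (0, 12, 12); set L[2][0]=-1
k=1: U[1][1]=-3
  eliminate (2,1): mult=-4, new row 2: (0, 0, -4); set L[2][1]=-4

U[2][2] = -4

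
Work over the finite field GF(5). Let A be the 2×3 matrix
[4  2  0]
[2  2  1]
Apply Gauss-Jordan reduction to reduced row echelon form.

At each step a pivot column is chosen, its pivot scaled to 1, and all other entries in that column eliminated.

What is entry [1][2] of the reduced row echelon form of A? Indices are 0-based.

[1] R0 /= 4  ⇒  (1, 3, 0)
     R1 -= 2·R0  ⇒  (0, 1, 1)
[2] R1 /= 1  ⇒  (0, 1, 1)
     R0 -= 3·R1  ⇒  (1, 0, 2)

M[1][2] = 1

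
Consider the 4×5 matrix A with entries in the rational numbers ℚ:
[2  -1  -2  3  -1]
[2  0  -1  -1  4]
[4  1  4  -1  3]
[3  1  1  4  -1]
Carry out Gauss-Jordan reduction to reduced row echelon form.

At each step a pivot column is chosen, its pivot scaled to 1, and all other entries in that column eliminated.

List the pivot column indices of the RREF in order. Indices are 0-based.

pivot columns: 0, 1, 2, 3

[1] R0 /= 2  ⇒  (1, -1/2, -1, 3/2, -1/2)
     R1 -= 2·R0  ⇒  (0, 1, 1, -4, 5)
     R2 -= 4·R0  ⇒  (0, 3, 8, -7, 5)
     R3 -= 3·R0  ⇒  (0, 5/2, 4, -1/2, 1/2)
[2] R1 /= 1  ⇒  (0, 1, 1, -4, 5)
     R0 -= -1/2·R1  ⇒  (1, 0, -1/2, -1/2, 2)
     R2 -= 3·R1  ⇒  (0, 0, 5, 5, -10)
     R3 -= 5/2·R1  ⇒  (0, 0, 3/2, 19/2, -12)
[3] R2 /= 5  ⇒  (0, 0, 1, 1, -2)
     R0 -= -1/2·R2  ⇒  (1, 0, 0, 0, 1)
     R1 -= 1·R2  ⇒  (0, 1, 0, -5, 7)
     R3 -= 3/2·R2  ⇒  (0, 0, 0, 8, -9)
[4] R3 /= 8  ⇒  (0, 0, 0, 1, -9/8)
     R1 -= -5·R3  ⇒  (0, 1, 0, 0, 11/8)
     R2 -= 1·R3  ⇒  (0, 0, 1, 0, -7/8)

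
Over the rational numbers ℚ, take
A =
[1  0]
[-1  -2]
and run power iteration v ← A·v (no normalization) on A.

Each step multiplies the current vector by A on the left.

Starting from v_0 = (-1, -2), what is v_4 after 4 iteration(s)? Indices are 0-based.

v_0 = (-1, -2).
v_1 = A·v_0 = (-1, 5).
v_2 = A·v_1 = (-1, -9).
v_3 = A·v_2 = (-1, 19).
v_4 = A·v_3 = (-1, -37).

v_4 = (-1, -37)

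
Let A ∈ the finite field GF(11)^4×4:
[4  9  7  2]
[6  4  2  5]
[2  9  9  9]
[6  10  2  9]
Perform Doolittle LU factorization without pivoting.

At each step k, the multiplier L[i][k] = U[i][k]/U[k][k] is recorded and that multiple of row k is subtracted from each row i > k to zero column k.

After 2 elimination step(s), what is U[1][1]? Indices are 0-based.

[col 0] pivot 4
  R1 -= 7*R0 → (0, 7, 8, 2)  (L[1][0] := 7)
  R2 -= 6*R0 → (0, 10, 0, 8)  (L[2][0] := 6)
  R3 -= 7*R0 → (0, 2, 8, 6)  (L[3][0] := 7)
[col 1] pivot 7
  R2 -= 3*R1 → (0, 0, 9, 2)  (L[2][1] := 3)
  R3 -= 5*R1 → (0, 0, 1, 7)  (L[3][1] := 5)

U[1][1] = 7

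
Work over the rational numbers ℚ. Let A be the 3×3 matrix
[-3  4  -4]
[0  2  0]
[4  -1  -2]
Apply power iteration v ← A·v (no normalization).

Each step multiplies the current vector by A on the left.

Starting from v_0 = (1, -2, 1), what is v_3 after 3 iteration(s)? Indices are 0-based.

v_0 = (1, -2, 1).
v_1 = A·v_0 = (-15, -4, 4).
v_2 = A·v_1 = (13, -8, -64).
v_3 = A·v_2 = (185, -16, 188).

v_3 = (185, -16, 188)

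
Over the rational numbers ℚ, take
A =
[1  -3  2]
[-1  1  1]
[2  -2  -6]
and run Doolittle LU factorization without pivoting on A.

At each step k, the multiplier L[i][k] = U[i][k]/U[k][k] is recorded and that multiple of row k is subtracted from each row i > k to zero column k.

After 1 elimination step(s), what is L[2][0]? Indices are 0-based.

L[2][0] = 2

k=0: U[0][0]=1
  eliminate (1,0): mult=-1, new row 1: (0, -2, 3); set L[1][0]=-1
  eliminate (2,0): mult=2, new row 2: (0, 4, -10); set L[2][0]=2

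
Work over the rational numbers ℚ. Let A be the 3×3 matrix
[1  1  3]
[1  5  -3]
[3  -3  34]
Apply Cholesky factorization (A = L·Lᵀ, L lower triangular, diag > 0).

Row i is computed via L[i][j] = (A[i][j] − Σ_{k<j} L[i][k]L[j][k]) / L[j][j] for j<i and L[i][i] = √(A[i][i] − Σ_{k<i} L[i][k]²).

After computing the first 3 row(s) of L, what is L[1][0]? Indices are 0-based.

Step 1: L[0][0] = √(1) = 1.
  L[1][0] = (1) / L[0][0] = 1.
Step 2: L[1][1] = √(4) = 2.
  L[2][0] = (3) / L[0][0] = 3.
  L[2][1] = (-6) / L[1][1] = -3.
Step 3: L[2][2] = √(16) = 4.

L[1][0] = 1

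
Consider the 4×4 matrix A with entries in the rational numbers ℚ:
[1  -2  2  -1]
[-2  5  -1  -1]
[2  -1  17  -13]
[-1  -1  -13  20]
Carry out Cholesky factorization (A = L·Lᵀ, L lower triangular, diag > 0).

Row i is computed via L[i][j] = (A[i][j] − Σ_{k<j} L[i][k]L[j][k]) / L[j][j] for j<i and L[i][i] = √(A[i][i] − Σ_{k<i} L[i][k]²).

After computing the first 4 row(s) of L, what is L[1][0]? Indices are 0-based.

L[1][0] = -2

Step 1: L[0][0] = √(1) = 1.
  L[1][0] = (-2) / L[0][0] = -2.
Step 2: L[1][1] = √(1) = 1.
  L[2][0] = (2) / L[0][0] = 2.
  L[2][1] = (3) / L[1][1] = 3.
Step 3: L[2][2] = √(4) = 2.
  L[3][0] = (-1) / L[0][0] = -1.
  L[3][1] = (-3) / L[1][1] = -3.
  L[3][2] = (-2) / L[2][2] = -1.
Step 4: L[3][3] = √(9) = 3.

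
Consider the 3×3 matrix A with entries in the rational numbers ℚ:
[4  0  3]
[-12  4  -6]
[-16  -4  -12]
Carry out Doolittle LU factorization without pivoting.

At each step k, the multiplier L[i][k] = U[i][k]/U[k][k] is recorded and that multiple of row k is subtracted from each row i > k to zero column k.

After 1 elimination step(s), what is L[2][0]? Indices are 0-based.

[col 0] pivot 4
  R1 -= -3*R0 → (0, 4, 3)  (L[1][0] := -3)
  R2 -= -4*R0 → (0, -4, 0)  (L[2][0] := -4)

L[2][0] = -4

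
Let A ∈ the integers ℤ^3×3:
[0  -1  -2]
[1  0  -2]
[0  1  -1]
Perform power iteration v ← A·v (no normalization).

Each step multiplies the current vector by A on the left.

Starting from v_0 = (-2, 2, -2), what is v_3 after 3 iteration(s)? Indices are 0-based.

v_3 = (10, -6, -4)

v_0 = (-2, 2, -2).
v_1 = A·v_0 = (2, 2, 4).
v_2 = A·v_1 = (-10, -6, -2).
v_3 = A·v_2 = (10, -6, -4).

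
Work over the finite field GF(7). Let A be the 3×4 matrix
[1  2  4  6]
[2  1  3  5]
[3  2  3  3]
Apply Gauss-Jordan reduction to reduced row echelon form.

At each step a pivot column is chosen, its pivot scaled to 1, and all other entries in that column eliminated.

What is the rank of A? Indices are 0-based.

rank = 3

step 1: normalize row 0 (÷1) = (1, 2, 4, 6)
  row 1: subtract 2×row0 = (0, 4, 2, 0)
  row 2: subtract 3×row0 = (0, 3, 5, 6)
step 2: normalize row 1 (÷4) = (0, 1, 4, 0)
  row 0: subtract 2×row1 = (1, 0, 3, 6)
  row 2: subtract 3×row1 = (0, 0, 0, 6)
skip col 2 (zero from row 2)
step 3: normalize row 2 (÷6) = (0, 0, 0, 1)
  row 0: subtract 6×row2 = (1, 0, 3, 0)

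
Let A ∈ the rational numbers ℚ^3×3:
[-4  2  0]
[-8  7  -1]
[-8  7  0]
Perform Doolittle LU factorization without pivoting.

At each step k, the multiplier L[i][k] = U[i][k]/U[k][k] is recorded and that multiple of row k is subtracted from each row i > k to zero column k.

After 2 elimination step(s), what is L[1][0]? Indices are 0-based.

k=0: U[0][0]=-4
  eliminate (1,0): mult=2, new row 1: (0, 3, -1); set L[1][0]=2
  eliminate (2,0): mult=2, new row 2: (0, 3, 0); set L[2][0]=2
k=1: U[1][1]=3
  eliminate (2,1): mult=1, new row 2: (0, 0, 1); set L[2][1]=1

L[1][0] = 2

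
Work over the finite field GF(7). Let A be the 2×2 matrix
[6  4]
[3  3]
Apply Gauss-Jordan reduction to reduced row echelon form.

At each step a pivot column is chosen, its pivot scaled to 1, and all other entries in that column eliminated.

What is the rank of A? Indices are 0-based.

rank = 2

[1] R0 /= 6  ⇒  (1, 3)
     R1 -= 3·R0  ⇒  (0, 1)
[2] R1 /= 1  ⇒  (0, 1)
     R0 -= 3·R1  ⇒  (1, 0)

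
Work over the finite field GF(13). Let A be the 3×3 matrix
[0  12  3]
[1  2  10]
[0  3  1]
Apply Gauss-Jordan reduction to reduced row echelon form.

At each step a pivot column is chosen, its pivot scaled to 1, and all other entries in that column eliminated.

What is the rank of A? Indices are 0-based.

pivot(0,0): swap R0↔R1
pivot(0,0)=1: scale R0 → (1, 2, 10)
pivot(1,1)=12: scale R1 → (0, 1, 10)
  clear (0,1): R0 −= (2)R1 → (1, 0, 3)
  clear (2,1): R2 −= (3)R1 → (0, 0, 10)
pivot(2,2)=10: scale R2 → (0, 0, 1)
  clear (0,2): R0 −= (3)R2 → (1, 0, 0)
  clear (1,2): R1 −= (10)R2 → (0, 1, 0)

rank = 3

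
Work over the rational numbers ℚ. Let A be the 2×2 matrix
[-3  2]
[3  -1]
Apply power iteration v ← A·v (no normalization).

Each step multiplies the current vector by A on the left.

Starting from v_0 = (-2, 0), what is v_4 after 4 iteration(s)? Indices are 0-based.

v_0 = (-2, 0).
v_1 = A·v_0 = (6, -6).
v_2 = A·v_1 = (-30, 24).
v_3 = A·v_2 = (138, -114).
v_4 = A·v_3 = (-642, 528).

v_4 = (-642, 528)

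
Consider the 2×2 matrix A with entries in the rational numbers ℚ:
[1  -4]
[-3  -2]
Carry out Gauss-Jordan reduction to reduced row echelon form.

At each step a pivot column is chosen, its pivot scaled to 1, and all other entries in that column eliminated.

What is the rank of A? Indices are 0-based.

rank = 2

pivot(0,0)=1: scale R0 → (1, -4)
  clear (1,0): R1 −= (-3)R0 → (0, -14)
pivot(1,1)=-14: scale R1 → (0, 1)
  clear (0,1): R0 −= (-4)R1 → (1, 0)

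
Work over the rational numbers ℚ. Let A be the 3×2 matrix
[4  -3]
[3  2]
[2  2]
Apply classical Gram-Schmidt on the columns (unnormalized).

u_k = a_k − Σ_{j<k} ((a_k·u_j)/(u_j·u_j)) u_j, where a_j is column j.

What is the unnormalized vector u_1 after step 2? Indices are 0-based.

Step 1: u_0 = a_0 = (4, 3, 2).
Step 2: u_1 = a_1 − (-2/29)·u_0 = (-79/29, 64/29, 62/29).

u_1 = (-79/29, 64/29, 62/29)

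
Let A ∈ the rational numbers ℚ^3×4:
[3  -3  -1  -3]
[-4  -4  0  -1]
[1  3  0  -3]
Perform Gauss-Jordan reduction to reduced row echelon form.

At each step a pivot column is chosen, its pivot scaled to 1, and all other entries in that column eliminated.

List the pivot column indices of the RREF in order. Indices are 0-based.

[1] R0 /= 3  ⇒  (1, -1, -1/3, -1)
     R1 -= -4·R0  ⇒  (0, -8, -4/3, -5)
     R2 -= 1·R0  ⇒  (0, 4, 1/3, -2)
[2] R1 /= -8  ⇒  (0, 1, 1/6, 5/8)
     R0 -= -1·R1  ⇒  (1, 0, -1/6, -3/8)
     R2 -= 4·R1  ⇒  (0, 0, -1/3, -9/2)
[3] R2 /= -1/3  ⇒  (0, 0, 1, 27/2)
     R0 -= -1/6·R2  ⇒  (1, 0, 0, 15/8)
     R1 -= 1/6·R2  ⇒  (0, 1, 0, -13/8)

pivot columns: 0, 1, 2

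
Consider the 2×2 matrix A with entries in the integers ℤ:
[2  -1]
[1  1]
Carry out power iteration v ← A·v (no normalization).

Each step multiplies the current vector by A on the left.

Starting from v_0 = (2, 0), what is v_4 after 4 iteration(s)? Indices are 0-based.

v_0 = (2, 0).
v_1 = A·v_0 = (4, 2).
v_2 = A·v_1 = (6, 6).
v_3 = A·v_2 = (6, 12).
v_4 = A·v_3 = (0, 18).

v_4 = (0, 18)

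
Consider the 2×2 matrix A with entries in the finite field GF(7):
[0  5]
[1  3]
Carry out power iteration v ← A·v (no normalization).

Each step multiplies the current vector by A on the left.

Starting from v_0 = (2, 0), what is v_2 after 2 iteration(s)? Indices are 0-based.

v_2 = (3, 6)

v_0 = (2, 0).
v_1 = A·v_0 = (0, 2).
v_2 = A·v_1 = (3, 6).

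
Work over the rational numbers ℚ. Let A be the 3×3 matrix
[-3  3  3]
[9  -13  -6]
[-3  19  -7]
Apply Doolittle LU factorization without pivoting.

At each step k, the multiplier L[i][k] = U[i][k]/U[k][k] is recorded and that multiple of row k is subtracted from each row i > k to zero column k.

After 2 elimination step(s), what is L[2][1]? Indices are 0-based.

L[2][1] = -4

[col 0] pivot -3
  R1 -= -3*R0 → (0, -4, 3)  (L[1][0] := -3)
  R2 -= 1*R0 → (0, 16, -10)  (L[2][0] := 1)
[col 1] pivot -4
  R2 -= -4*R1 → (0, 0, 2)  (L[2][1] := -4)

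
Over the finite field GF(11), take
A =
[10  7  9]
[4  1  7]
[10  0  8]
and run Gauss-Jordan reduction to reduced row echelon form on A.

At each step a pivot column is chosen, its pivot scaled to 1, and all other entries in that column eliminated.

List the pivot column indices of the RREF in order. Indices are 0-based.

pivot columns: 0, 1, 2

[1] R0 /= 10  ⇒  (1, 4, 2)
     R1 -= 4·R0  ⇒  (0, 7, 10)
     R2 -= 10·R0  ⇒  (0, 4, 10)
[2] R1 /= 7  ⇒  (0, 1, 3)
     R0 -= 4·R1  ⇒  (1, 0, 1)
     R2 -= 4·R1  ⇒  (0, 0, 9)
[3] R2 /= 9  ⇒  (0, 0, 1)
     R0 -= 1·R2  ⇒  (1, 0, 0)
     R1 -= 3·R2  ⇒  (0, 1, 0)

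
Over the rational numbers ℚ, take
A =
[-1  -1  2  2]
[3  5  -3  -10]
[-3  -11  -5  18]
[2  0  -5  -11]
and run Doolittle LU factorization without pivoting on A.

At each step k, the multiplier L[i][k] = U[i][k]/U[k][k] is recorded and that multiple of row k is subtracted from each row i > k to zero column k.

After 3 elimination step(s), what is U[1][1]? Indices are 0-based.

U[1][1] = 2

k=0: U[0][0]=-1
  eliminate (1,0): mult=-3, new row 1: (0, 2, 3, -4); set L[1][0]=-3
  eliminate (2,0): mult=3, new row 2: (0, -8, -11, 12); set L[2][0]=3
  eliminate (3,0): mult=-2, new row 3: (0, -2, -1, -7); set L[3][0]=-2
k=1: U[1][1]=2
  eliminate (2,1): mult=-4, new row 2: (0, 0, 1, -4); set L[2][1]=-4
  eliminate (3,1): mult=-1, new row 3: (0, 0, 2, -11); set L[3][1]=-1
k=2: U[2][2]=1
  eliminate (3,2): mult=2, new row 3: (0, 0, 0, -3); set L[3][2]=2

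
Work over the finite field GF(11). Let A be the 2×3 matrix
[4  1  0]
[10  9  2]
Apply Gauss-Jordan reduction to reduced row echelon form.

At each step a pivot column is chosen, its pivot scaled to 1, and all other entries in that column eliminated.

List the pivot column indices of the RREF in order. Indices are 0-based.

[1] R0 /= 4  ⇒  (1, 3, 0)
     R1 -= 10·R0  ⇒  (0, 1, 2)
[2] R1 /= 1  ⇒  (0, 1, 2)
     R0 -= 3·R1  ⇒  (1, 0, 5)

pivot columns: 0, 1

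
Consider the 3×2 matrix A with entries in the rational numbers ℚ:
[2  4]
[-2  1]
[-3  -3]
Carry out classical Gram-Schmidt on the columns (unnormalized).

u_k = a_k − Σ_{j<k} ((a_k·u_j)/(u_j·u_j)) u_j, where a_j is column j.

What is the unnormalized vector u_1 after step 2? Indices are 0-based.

u_1 = (38/17, 47/17, -6/17)

Step 1: u_0 = a_0 = (2, -2, -3).
Step 2: u_1 = a_1 − (15/17)·u_0 = (38/17, 47/17, -6/17).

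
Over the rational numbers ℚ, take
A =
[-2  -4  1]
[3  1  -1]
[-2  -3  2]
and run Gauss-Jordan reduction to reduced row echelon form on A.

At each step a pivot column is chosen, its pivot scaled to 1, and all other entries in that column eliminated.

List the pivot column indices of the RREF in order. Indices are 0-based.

pivot columns: 0, 1, 2

step 1: normalize row 0 (÷-2) = (1, 2, -1/2)
  row 1: subtract 3×row0 = (0, -5, 1/2)
  row 2: subtract -2×row0 = (0, 1, 1)
step 2: normalize row 1 (÷-5) = (0, 1, -1/10)
  row 0: subtract 2×row1 = (1, 0, -3/10)
  row 2: subtract 1×row1 = (0, 0, 11/10)
step 3: normalize row 2 (÷11/10) = (0, 0, 1)
  row 0: subtract -3/10×row2 = (1, 0, 0)
  row 1: subtract -1/10×row2 = (0, 1, 0)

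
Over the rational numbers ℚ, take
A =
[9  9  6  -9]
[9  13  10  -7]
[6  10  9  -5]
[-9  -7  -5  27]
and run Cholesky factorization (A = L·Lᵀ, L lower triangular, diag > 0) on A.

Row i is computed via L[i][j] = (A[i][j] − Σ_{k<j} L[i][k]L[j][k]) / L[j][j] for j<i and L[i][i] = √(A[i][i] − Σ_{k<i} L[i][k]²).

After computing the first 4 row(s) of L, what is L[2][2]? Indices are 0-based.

L[2][2] = 1

Step 1: L[0][0] = √(9) = 3.
  L[1][0] = (9) / L[0][0] = 3.
Step 2: L[1][1] = √(4) = 2.
  L[2][0] = (6) / L[0][0] = 2.
  L[2][1] = (4) / L[1][1] = 2.
Step 3: L[2][2] = √(1) = 1.
  L[3][0] = (-9) / L[0][0] = -3.
  L[3][1] = (2) / L[1][1] = 1.
  L[3][2] = (-1) / L[2][2] = -1.
Step 4: L[3][3] = √(16) = 4.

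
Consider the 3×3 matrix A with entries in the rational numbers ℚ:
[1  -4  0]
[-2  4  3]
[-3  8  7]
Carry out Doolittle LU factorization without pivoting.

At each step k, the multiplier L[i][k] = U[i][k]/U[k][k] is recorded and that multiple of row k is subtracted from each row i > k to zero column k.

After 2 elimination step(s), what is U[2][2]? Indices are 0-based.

k=0: U[0][0]=1
  eliminate (1,0): mult=-2, new row 1: (0, -4, 3); set L[1][0]=-2
  eliminate (2,0): mult=-3, new row 2: (0, -4, 7); set L[2][0]=-3
k=1: U[1][1]=-4
  eliminate (2,1): mult=1, new row 2: (0, 0, 4); set L[2][1]=1

U[2][2] = 4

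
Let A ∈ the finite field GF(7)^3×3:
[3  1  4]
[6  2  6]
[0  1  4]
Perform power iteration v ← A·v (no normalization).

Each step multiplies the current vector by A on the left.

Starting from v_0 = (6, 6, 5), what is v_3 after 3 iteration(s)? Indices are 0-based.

v_3 = (6, 5, 2)

v_0 = (6, 6, 5).
v_1 = A·v_0 = (2, 1, 5).
v_2 = A·v_1 = (6, 2, 0).
v_3 = A·v_2 = (6, 5, 2).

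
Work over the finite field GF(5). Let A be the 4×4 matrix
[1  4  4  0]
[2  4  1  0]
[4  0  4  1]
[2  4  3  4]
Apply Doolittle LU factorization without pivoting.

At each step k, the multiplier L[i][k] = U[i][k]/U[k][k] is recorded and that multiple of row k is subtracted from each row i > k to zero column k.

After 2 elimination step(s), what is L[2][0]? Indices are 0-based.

[col 0] pivot 1
  R1 -= 2*R0 → (0, 1, 3, 0)  (L[1][0] := 2)
  R2 -= 4*R0 → (0, 4, 3, 1)  (L[2][0] := 4)
  R3 -= 2*R0 → (0, 1, 0, 4)  (L[3][0] := 2)
[col 1] pivot 1
  R2 -= 4*R1 → (0, 0, 1, 1)  (L[2][1] := 4)
  R3 -= 1*R1 → (0, 0, 2, 4)  (L[3][1] := 1)

L[2][0] = 4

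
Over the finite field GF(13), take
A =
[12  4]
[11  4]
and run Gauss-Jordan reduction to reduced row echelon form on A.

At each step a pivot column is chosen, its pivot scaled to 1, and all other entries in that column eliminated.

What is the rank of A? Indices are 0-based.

step 1: normalize row 0 (÷12) = (1, 9)
  row 1: subtract 11×row0 = (0, 9)
step 2: normalize row 1 (÷9) = (0, 1)
  row 0: subtract 9×row1 = (1, 0)

rank = 2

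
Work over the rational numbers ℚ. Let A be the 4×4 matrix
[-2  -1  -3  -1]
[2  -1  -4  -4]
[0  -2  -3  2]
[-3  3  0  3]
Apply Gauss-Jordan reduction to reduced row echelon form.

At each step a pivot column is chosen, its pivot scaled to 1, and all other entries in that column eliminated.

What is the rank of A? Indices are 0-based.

step 1: normalize row 0 (÷-2) = (1, 1/2, 3/2, 1/2)
  row 1: subtract 2×row0 = (0, -2, -7, -5)
  row 3: subtract -3×row0 = (0, 9/2, 9/2, 9/2)
step 2: normalize row 1 (÷-2) = (0, 1, 7/2, 5/2)
  row 0: subtract 1/2×row1 = (1, 0, -1/4, -3/4)
  row 2: subtract -2×row1 = (0, 0, 4, 7)
  row 3: subtract 9/2×row1 = (0, 0, -45/4, -27/4)
step 3: normalize row 2 (÷4) = (0, 0, 1, 7/4)
  row 0: subtract -1/4×row2 = (1, 0, 0, -5/16)
  row 1: subtract 7/2×row2 = (0, 1, 0, -29/8)
  row 3: subtract -45/4×row2 = (0, 0, 0, 207/16)
step 4: normalize row 3 (÷207/16) = (0, 0, 0, 1)
  row 0: subtract -5/16×row3 = (1, 0, 0, 0)
  row 1: subtract -29/8×row3 = (0, 1, 0, 0)
  row 2: subtract 7/4×row3 = (0, 0, 1, 0)

rank = 4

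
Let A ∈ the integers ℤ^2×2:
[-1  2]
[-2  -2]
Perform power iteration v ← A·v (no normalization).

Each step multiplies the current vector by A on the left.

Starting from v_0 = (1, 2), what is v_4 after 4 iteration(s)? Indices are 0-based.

v_0 = (1, 2).
v_1 = A·v_0 = (3, -6).
v_2 = A·v_1 = (-15, 6).
v_3 = A·v_2 = (27, 18).
v_4 = A·v_3 = (9, -90).

v_4 = (9, -90)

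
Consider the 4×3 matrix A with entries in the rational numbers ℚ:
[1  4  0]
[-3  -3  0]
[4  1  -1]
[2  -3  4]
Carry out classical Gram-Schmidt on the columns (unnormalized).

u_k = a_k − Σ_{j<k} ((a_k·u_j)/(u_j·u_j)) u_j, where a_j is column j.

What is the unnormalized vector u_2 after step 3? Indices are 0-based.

Step 1: u_0 = a_0 = (1, -3, 4, 2).
Step 2: u_1 = a_1 − (11/30)·u_0 = (109/30, -19/10, -7/15, -56/15).
Step 3: u_2 = a_2 − (2/15)·u_0 − (-434/929)·u_1 = (1453/929, -453/929, -1627/929, 1848/929).

u_2 = (1453/929, -453/929, -1627/929, 1848/929)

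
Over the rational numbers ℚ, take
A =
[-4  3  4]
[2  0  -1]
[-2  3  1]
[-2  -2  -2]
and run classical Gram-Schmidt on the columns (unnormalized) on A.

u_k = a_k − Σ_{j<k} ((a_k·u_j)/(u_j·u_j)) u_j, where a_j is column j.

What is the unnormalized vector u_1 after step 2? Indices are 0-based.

u_1 = (1, 1, 2, -3)

Step 1: u_0 = a_0 = (-4, 2, -2, -2).
Step 2: u_1 = a_1 − (-1/2)·u_0 = (1, 1, 2, -3).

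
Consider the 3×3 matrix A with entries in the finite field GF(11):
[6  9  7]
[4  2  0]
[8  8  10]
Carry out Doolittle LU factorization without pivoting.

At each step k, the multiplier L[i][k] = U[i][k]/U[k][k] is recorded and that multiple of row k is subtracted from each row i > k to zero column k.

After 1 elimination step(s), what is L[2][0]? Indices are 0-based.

L[2][0] = 5

Step 1: pivot at (0,0) is 6.
  row1 ← row1 − (8)·row0  ⇒  L[1][0]=8, U row1=(0, 7, 10)
  row2 ← row2 − (5)·row0  ⇒  L[2][0]=5, U row2=(0, 7, 8)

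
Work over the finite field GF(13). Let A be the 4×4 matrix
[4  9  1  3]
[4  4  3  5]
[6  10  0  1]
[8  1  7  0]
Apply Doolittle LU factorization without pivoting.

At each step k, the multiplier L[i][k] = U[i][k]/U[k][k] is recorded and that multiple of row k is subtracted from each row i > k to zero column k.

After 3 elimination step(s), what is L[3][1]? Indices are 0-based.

L[3][1] = 6

k=0: U[0][0]=4
  eliminate (1,0): mult=1, new row 1: (0, 8, 2, 2); set L[1][0]=1
  eliminate (2,0): mult=8, new row 2: (0, 3, 5, 3); set L[2][0]=8
  eliminate (3,0): mult=2, new row 3: (0, 9, 5, 7); set L[3][0]=2
k=1: U[1][1]=8
  eliminate (2,1): mult=2, new row 2: (0, 0, 1, 12); set L[2][1]=2
  eliminate (3,1): mult=6, new row 3: (0, 0, 6, 8); set L[3][1]=6
k=2: U[2][2]=1
  eliminate (3,2): mult=6, new row 3: (0, 0, 0, 1); set L[3][2]=6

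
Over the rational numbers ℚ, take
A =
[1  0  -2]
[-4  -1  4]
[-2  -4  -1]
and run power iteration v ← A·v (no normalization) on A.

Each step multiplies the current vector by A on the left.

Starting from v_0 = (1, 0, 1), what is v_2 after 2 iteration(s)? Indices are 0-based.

v_2 = (5, -8, 5)

v_0 = (1, 0, 1).
v_1 = A·v_0 = (-1, 0, -3).
v_2 = A·v_1 = (5, -8, 5).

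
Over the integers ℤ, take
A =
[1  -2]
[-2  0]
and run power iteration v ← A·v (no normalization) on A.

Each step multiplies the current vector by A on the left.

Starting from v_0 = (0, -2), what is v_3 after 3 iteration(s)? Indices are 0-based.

v_3 = (20, -8)

v_0 = (0, -2).
v_1 = A·v_0 = (4, 0).
v_2 = A·v_1 = (4, -8).
v_3 = A·v_2 = (20, -8).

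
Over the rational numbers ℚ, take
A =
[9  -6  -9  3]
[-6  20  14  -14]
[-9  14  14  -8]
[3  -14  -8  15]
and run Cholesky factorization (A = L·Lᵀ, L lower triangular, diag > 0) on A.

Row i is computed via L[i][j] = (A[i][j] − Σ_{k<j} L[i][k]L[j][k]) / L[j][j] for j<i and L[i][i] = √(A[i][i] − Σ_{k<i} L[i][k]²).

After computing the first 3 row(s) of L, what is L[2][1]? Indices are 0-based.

L[2][1] = 2

Step 1: L[0][0] = √(9) = 3.
  L[1][0] = (-6) / L[0][0] = -2.
Step 2: L[1][1] = √(16) = 4.
  L[2][0] = (-9) / L[0][0] = -3.
  L[2][1] = (8) / L[1][1] = 2.
Step 3: L[2][2] = √(1) = 1.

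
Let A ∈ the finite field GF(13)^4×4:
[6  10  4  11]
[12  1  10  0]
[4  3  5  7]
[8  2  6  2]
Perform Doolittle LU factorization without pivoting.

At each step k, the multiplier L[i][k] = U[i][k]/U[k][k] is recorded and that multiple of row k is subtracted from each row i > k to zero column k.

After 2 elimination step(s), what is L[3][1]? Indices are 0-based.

L[3][1] = 12

[col 0] pivot 6
  R1 -= 2*R0 → (0, 7, 2, 4)  (L[1][0] := 2)
  R2 -= 5*R0 → (0, 5, 11, 4)  (L[2][0] := 5)
  R3 -= 10*R0 → (0, 6, 5, 9)  (L[3][0] := 10)
[col 1] pivot 7
  R2 -= 10*R1 → (0, 0, 4, 3)  (L[2][1] := 10)
  R3 -= 12*R1 → (0, 0, 7, 0)  (L[3][1] := 12)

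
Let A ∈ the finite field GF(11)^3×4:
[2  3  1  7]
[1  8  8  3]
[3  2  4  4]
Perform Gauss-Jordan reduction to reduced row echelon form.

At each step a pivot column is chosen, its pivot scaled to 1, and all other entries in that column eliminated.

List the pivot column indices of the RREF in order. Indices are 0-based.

pivot(0,0)=2: scale R0 → (1, 7, 6, 9)
  clear (1,0): R1 −= (1)R0 → (0, 1, 2, 5)
  clear (2,0): R2 −= (3)R0 → (0, 3, 8, 10)
pivot(1,1)=1: scale R1 → (0, 1, 2, 5)
  clear (0,1): R0 −= (7)R1 → (1, 0, 3, 7)
  clear (2,1): R2 −= (3)R1 → (0, 0, 2, 6)
pivot(2,2)=2: scale R2 → (0, 0, 1, 3)
  clear (0,2): R0 −= (3)R2 → (1, 0, 0, 9)
  clear (1,2): R1 −= (2)R2 → (0, 1, 0, 10)

pivot columns: 0, 1, 2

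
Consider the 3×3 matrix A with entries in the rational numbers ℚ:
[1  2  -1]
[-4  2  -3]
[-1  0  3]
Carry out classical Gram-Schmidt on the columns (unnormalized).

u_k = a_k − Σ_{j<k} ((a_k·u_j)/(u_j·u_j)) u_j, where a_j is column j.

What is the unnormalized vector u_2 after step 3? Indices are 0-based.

u_2 = (17/27, -17/27, 85/27)

Step 1: u_0 = a_0 = (1, -4, -1).
Step 2: u_1 = a_1 − (-1/3)·u_0 = (7/3, 2/3, -1/3).
Step 3: u_2 = a_2 − (4/9)·u_0 − (-8/9)·u_1 = (17/27, -17/27, 85/27).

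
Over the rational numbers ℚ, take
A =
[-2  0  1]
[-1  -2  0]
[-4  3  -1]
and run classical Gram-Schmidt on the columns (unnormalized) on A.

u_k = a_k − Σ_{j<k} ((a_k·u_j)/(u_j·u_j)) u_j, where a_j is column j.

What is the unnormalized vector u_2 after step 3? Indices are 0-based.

u_2 = (165/173, -90/173, -60/173)

Step 1: u_0 = a_0 = (-2, -1, -4).
Step 2: u_1 = a_1 − (-10/21)·u_0 = (-20/21, -52/21, 23/21).
Step 3: u_2 = a_2 − (2/21)·u_0 − (-43/173)·u_1 = (165/173, -90/173, -60/173).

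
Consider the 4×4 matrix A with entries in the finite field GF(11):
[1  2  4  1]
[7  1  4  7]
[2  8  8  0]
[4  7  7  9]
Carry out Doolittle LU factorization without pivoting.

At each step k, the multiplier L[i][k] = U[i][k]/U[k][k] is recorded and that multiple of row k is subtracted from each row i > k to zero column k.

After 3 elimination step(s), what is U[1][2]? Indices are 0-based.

U[1][2] = 9

[col 0] pivot 1
  R1 -= 7*R0 → (0, 9, 9, 0)  (L[1][0] := 7)
  R2 -= 2*R0 → (0, 4, 0, 9)  (L[2][0] := 2)
  R3 -= 4*R0 → (0, 10, 2, 5)  (L[3][0] := 4)
[col 1] pivot 9
  R2 -= 9*R1 → (0, 0, 7, 9)  (L[2][1] := 9)
  R3 -= 6*R1 → (0, 0, 3, 5)  (L[3][1] := 6)
[col 2] pivot 7
  R3 -= 2*R2 → (0, 0, 0, 9)  (L[3][2] := 2)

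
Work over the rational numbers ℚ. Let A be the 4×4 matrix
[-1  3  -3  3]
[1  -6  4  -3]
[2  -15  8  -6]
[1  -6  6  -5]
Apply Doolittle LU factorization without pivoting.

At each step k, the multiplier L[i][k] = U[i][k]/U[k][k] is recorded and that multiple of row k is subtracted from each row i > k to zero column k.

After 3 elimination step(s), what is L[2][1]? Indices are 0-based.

k=0: U[0][0]=-1
  eliminate (1,0): mult=-1, new row 1: (0, -3, 1, 0); set L[1][0]=-1
  eliminate (2,0): mult=-2, new row 2: (0, -9, 2, 0); set L[2][0]=-2
  eliminate (3,0): mult=-1, new row 3: (0, -3, 3, -2); set L[3][0]=-1
k=1: U[1][1]=-3
  eliminate (2,1): mult=3, new row 2: (0, 0, -1, 0); set L[2][1]=3
  eliminate (3,1): mult=1, new row 3: (0, 0, 2, -2); set L[3][1]=1
k=2: U[2][2]=-1
  eliminate (3,2): mult=-2, new row 3: (0, 0, 0, -2); set L[3][2]=-2

L[2][1] = 3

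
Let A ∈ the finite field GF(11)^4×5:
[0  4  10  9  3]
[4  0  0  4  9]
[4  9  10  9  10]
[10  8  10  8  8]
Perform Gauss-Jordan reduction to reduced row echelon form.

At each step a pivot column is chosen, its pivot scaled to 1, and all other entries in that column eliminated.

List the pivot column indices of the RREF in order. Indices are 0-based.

pivot columns: 0, 1, 2, 3

step 1: exchange rows 0,1
step 1: normalize row 0 (÷4) = (1, 0, 0, 1, 5)
  row 2: subtract 4×row0 = (0, 9, 10, 5, 1)
  row 3: subtract 10×row0 = (0, 8, 10, 9, 2)
step 2: normalize row 1 (÷4) = (0, 1, 8, 5, 9)
  row 2: subtract 9×row1 = (0, 0, 4, 4, 8)
  row 3: subtract 8×row1 = (0, 0, 1, 2, 7)
step 3: normalize row 2 (÷4) = (0, 0, 1, 1, 2)
  row 1: subtract 8×row2 = (0, 1, 0, 8, 4)
  row 3: subtract 1×row2 = (0, 0, 0, 1, 5)
step 4: normalize row 3 (÷1) = (0, 0, 0, 1, 5)
  row 0: subtract 1×row3 = (1, 0, 0, 0, 0)
  row 1: subtract 8×row3 = (0, 1, 0, 0, 8)
  row 2: subtract 1×row3 = (0, 0, 1, 0, 8)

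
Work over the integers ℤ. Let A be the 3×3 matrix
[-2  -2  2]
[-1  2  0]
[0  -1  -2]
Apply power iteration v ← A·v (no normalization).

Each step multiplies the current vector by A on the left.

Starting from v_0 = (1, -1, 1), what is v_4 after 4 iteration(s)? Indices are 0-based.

v_0 = (1, -1, 1).
v_1 = A·v_0 = (2, -3, -1).
v_2 = A·v_1 = (0, -8, 5).
v_3 = A·v_2 = (26, -16, -2).
v_4 = A·v_3 = (-24, -58, 20).

v_4 = (-24, -58, 20)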